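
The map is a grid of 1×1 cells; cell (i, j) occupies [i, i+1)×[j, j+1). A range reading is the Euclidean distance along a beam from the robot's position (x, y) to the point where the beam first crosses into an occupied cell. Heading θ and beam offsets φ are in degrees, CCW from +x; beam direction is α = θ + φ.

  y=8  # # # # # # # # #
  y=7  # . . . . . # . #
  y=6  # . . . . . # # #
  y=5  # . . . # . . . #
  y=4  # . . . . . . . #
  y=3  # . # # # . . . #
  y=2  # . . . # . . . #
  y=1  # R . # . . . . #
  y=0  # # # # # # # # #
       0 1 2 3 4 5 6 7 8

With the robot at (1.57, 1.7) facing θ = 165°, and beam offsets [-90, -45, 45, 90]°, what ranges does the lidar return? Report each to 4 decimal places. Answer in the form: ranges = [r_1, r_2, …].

ranges = [1.6614, 1.1400, 0.6582, 0.7247]

beam 1: φ=-90°, α=75°
  direction (0.2588, 0.9659); cell (1,1); t to first gridline: x 1.6614, y 0.3106 (then +3.8637 / +1.0353)
    (1,2) via y @ 0.3106
    (1,3) via y @ 1.3459
    (2,3) via x @ 1.6614  # hit
  → r_1 = 1.6614
beam 2: φ=-45°, α=120°
  direction (-0.5000, 0.8660); cell (1,1); t to first gridline: x 1.1400, y 0.3464 (then +2.0000 / +1.1547)
    (1,2) via y @ 0.3464
    (0,2) via x @ 1.1400  # hit
  → r_2 = 1.1400
beam 3: φ=45°, α=210°
  direction (-0.8660, -0.5000); cell (1,1); t to first gridline: x 0.6582, y 1.4000 (then +1.1547 / +2.0000)
    (0,1) via x @ 0.6582  # hit
  → r_3 = 0.6582
beam 4: φ=90°, α=255°
  direction (-0.2588, -0.9659); cell (1,1); t to first gridline: x 2.2023, y 0.7247 (then +3.8637 / +1.0353)
    (1,0) via y @ 0.7247  # hit
  → r_4 = 0.7247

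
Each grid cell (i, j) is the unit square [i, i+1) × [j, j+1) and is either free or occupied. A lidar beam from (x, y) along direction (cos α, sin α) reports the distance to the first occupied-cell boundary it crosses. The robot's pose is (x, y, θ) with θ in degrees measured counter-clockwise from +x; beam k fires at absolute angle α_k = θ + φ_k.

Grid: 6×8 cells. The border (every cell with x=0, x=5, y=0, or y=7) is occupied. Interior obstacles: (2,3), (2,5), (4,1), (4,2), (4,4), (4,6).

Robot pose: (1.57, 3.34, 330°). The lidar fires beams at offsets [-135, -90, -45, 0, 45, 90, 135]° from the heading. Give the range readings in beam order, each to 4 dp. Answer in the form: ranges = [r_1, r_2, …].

ranges = [0.5901, 1.1400, 2.4225, 0.4965, 0.4452, 1.9168, 2.2023]

beam 1: φ=-135°, α=195°
  direction (-0.9659, -0.2588); cell (1,3); t to first gridline: x 0.5901, y 1.3137 (then +1.0353 / +3.8637)
    (0,3) via x @ 0.5901  # hit
  → r_1 = 0.5901
beam 2: φ=-90°, α=240°
  direction (-0.5000, -0.8660); cell (1,3); t to first gridline: x 1.1400, y 0.3926 (then +2.0000 / +1.1547)
    (1,2) via y @ 0.3926
    (0,2) via x @ 1.1400  # hit
  → r_2 = 1.1400
beam 3: φ=-45°, α=285°
  direction (0.2588, -0.9659); cell (1,3); t to first gridline: x 1.6614, y 0.3520 (then +3.8637 / +1.0353)
    (1,2) via y @ 0.3520
    (1,1) via y @ 1.3873
    (2,1) via x @ 1.6614
    (2,0) via y @ 2.4225  # hit
  → r_3 = 2.4225
beam 4: φ=0°, α=330°
  direction (0.8660, -0.5000); cell (1,3); t to first gridline: x 0.4965, y 0.6800 (then +1.1547 / +2.0000)
    (2,3) via x @ 0.4965  # hit
  → r_4 = 0.4965
beam 5: φ=45°, α=15°
  direction (0.9659, 0.2588); cell (1,3); t to first gridline: x 0.4452, y 2.5500 (then +1.0353 / +3.8637)
    (2,3) via x @ 0.4452  # hit
  → r_5 = 0.4452
beam 6: φ=90°, α=60°
  direction (0.5000, 0.8660); cell (1,3); t to first gridline: x 0.8600, y 0.7621 (then +2.0000 / +1.1547)
    (1,4) via y @ 0.7621
    (2,4) via x @ 0.8600
    (2,5) via y @ 1.9168  # hit
  → r_6 = 1.9168
beam 7: φ=135°, α=105°
  direction (-0.2588, 0.9659); cell (1,3); t to first gridline: x 2.2023, y 0.6833 (then +3.8637 / +1.0353)
    (1,4) via y @ 0.6833
    (1,5) via y @ 1.7186
    (0,5) via x @ 2.2023  # hit
  → r_7 = 2.2023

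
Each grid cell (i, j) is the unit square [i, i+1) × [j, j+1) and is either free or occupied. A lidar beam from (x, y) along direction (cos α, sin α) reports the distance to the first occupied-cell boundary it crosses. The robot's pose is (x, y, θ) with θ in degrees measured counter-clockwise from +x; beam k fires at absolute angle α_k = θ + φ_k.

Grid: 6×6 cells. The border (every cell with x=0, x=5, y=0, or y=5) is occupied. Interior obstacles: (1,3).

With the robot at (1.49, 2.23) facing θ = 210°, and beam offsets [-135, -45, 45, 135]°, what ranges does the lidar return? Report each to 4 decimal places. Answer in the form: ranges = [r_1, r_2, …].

beam 1: φ=-135°, α=75°
  dir = (cos 75°, sin 75°) = (0.2588, 0.9659); from cell (1,2)
  next x-line at t=1.9705, next y-line at t=0.7972; Δt_x=3.8637, Δt_y=1.0353
    y: enter (1,3) at t=0.7972 ← occupied
  → r_1 = 0.7972
beam 2: φ=-45°, α=165°
  dir = (cos 165°, sin 165°) = (-0.9659, 0.2588); from cell (1,2)
  next x-line at t=0.5073, next y-line at t=2.9751; Δt_x=1.0353, Δt_y=3.8637
    x: enter (0,2) at t=0.5073 ← occupied
  → r_2 = 0.5073
beam 3: φ=45°, α=255°
  dir = (cos 255°, sin 255°) = (-0.2588, -0.9659); from cell (1,2)
  next x-line at t=1.8932, next y-line at t=0.2381; Δt_x=3.8637, Δt_y=1.0353
    y: enter (1,1) at t=0.2381
    y: enter (1,0) at t=1.2734 ← occupied
  → r_3 = 1.2734
beam 4: φ=135°, α=345°
  dir = (cos 345°, sin 345°) = (0.9659, -0.2588); from cell (1,2)
  next x-line at t=0.5280, next y-line at t=0.8887; Δt_x=1.0353, Δt_y=3.8637
    x: enter (2,2) at t=0.5280
    y: enter (2,1) at t=0.8887
    x: enter (3,1) at t=1.5633
    x: enter (4,1) at t=2.5985
    x: enter (5,1) at t=3.6338 ← occupied
  → r_4 = 3.6338

ranges = [0.7972, 0.5073, 1.2734, 3.6338]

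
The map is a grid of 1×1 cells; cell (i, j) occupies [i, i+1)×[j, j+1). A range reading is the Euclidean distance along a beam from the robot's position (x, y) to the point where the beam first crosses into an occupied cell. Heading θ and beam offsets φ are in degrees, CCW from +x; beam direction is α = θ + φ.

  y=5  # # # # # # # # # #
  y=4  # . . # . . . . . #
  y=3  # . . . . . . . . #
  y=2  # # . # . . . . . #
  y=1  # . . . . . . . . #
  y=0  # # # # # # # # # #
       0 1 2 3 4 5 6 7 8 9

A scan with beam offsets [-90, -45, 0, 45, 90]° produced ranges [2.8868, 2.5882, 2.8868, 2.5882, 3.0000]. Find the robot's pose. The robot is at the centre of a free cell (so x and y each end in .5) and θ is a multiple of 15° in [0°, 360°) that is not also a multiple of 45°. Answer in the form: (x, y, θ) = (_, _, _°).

Enumerate (i+0.5, j+0.5, θ) over the 29 free cells and 16 admissible headings. For each, cast all 5 beams and compare to the given ranges.
  (5.5, 4.5, 75°): beam 1 = 3.6235 ≠ 2.8868 ✗
  (4.5, 4.5, 15°): beam 1 = 3.6235 ≠ 2.8868 ✗
  (7.5, 1.5, 345°): beam 1 = 0.5176 ≠ 2.8868 ✗
  …
  (6.5, 2.5, 60°): r_1=2.8868, r_2=2.5882, r_3=2.8868, r_4=2.5882, r_5=3.0000 — all match ✓
Only this pose fits every beam.

(x, y, θ) = (6.5, 2.5, 60°)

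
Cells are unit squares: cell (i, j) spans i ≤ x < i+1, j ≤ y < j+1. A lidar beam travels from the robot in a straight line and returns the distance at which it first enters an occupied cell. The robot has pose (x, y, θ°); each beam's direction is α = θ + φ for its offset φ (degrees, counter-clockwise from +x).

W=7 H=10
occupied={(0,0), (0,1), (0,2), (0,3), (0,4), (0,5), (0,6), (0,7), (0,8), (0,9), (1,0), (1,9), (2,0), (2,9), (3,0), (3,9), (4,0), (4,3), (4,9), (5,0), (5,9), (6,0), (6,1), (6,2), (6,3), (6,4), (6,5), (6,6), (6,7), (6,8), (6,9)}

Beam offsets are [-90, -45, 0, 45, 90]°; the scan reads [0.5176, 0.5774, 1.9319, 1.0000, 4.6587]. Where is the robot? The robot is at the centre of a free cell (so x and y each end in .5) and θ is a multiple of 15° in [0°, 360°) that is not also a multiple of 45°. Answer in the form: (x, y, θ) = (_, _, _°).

Candidates: 39 free-cell centres × 16 headings = 624 poses. Raycast each; keep the one whose scan matches to 4 dp.
  (3.5, 5.5, 60°): beam 1 = 2.8868 ≠ 0.5176 ✗
  (4.5, 7.5, 105°): beam 1 = 1.5529 ≠ 0.5176 ✗
  (3.5, 6.5, 330°): beam 1 = 5.0000 ≠ 0.5176 ✗
  (1.5, 3.5, 345°): beam 1 = 1.9319 ≠ 0.5176 ✗
  …
  (5.5, 2.5, 75°): r_1=0.5176, r_2=0.5774, r_3=1.9319, r_4=1.0000, r_5=4.6587 — all match ✓
Unique over the lattice → pose = (5.5, 2.5, 75°).

(x, y, θ) = (5.5, 2.5, 75°)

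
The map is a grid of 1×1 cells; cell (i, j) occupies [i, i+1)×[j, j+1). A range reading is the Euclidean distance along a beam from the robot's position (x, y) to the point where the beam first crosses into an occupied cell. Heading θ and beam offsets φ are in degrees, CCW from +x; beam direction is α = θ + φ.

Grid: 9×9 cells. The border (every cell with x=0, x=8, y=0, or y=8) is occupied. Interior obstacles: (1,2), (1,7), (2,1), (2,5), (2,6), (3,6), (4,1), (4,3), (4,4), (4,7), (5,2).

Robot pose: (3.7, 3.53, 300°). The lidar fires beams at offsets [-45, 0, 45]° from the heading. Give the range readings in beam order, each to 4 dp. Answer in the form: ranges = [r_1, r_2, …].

ranges = [2.6192, 0.6000, 0.3106]

beam 1: φ=-45°, α=255°
  cosα=-0.2588 sinα=-0.9659 | (3,3) | tMaxX 2.7046 tMaxY 0.5487 | tΔX 3.8637 tΔY 1.0353
    t=0.5487 [y] (3,2)
    t=1.5840 [y] (3,1)
    t=2.6192 [y] (3,0) — stop
  → r_1 = 2.6192
beam 2: φ=0°, α=300°
  cosα=0.5000 sinα=-0.8660 | (3,3) | tMaxX 0.6000 tMaxY 0.6120 | tΔX 2.0000 tΔY 1.1547
    t=0.6000 [x] (4,3) — stop
  → r_2 = 0.6000
beam 3: φ=45°, α=345°
  cosα=0.9659 sinα=-0.2588 | (3,3) | tMaxX 0.3106 tMaxY 2.0478 | tΔX 1.0353 tΔY 3.8637
    t=0.3106 [x] (4,3) — stop
  → r_3 = 0.3106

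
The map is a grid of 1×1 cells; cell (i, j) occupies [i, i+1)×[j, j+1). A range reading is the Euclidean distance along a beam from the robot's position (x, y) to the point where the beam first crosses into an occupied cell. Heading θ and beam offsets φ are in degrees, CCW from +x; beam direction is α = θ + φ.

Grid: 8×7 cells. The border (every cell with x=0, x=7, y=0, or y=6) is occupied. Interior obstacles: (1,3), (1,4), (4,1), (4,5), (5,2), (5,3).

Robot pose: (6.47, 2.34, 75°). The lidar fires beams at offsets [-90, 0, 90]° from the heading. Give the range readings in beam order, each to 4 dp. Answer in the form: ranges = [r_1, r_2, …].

beam 1: φ=-90°, α=345°
  cosα=0.9659 sinα=-0.2588 | (6,2) | tMaxX 0.5487 tMaxY 1.3137 | tΔX 1.0353 tΔY 3.8637
    t=0.5487 [x] (7,2) — stop
  → r_1 = 0.5487
beam 2: φ=0°, α=75°
  cosα=0.2588 sinα=0.9659 | (6,2) | tMaxX 2.0478 tMaxY 0.6833 | tΔX 3.8637 tΔY 1.0353
    t=0.6833 [y] (6,3)
    t=1.7186 [y] (6,4)
    t=2.0478 [x] (7,4) — stop
  → r_2 = 2.0478
beam 3: φ=90°, α=165°
  cosα=-0.9659 sinα=0.2588 | (6,2) | tMaxX 0.4866 tMaxY 2.5500 | tΔX 1.0353 tΔY 3.8637
    t=0.4866 [x] (5,2) — stop
  → r_3 = 0.4866

ranges = [0.5487, 2.0478, 0.4866]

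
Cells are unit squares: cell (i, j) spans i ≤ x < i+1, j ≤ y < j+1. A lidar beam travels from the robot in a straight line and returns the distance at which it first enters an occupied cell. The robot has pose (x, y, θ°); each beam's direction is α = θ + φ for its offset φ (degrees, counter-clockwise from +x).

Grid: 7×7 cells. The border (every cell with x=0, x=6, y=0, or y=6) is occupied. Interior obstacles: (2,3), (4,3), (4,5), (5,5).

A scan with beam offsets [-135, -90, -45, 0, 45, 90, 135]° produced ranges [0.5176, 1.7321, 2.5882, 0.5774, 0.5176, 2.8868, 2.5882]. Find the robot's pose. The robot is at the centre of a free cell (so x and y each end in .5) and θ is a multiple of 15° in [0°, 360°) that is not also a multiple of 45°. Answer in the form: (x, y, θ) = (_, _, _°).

Candidates: 21 free-cell centres × 16 headings = 336 poses. Raycast each; keep the one whose scan matches to 4 dp.
  (3.5, 4.5, 150°): beam 1 = 1.9319 ≠ 0.5176 ✗
  (2.5, 1.5, 345°): beam 1 = 1.0000 ≠ 0.5176 ✗
  (1.5, 5.5, 15°): beam 1 = 1.0000 ≠ 0.5176 ✗
  (5.5, 4.5, 210°): beam 2 = 0.5774 ≠ 1.7321 ✗
  (4.5, 4.5, 120°): beam 1 = 1.5529 ≠ 0.5176 ✗
  …
  (3.5, 3.5, 150°): r_1=0.5176, r_2=1.7321, r_3=2.5882, r_4=0.5774, r_5=0.5176, r_6=2.8868, r_7=2.5882 — all match ✓
Unique over the lattice → pose = (3.5, 3.5, 150°).

(x, y, θ) = (3.5, 3.5, 150°)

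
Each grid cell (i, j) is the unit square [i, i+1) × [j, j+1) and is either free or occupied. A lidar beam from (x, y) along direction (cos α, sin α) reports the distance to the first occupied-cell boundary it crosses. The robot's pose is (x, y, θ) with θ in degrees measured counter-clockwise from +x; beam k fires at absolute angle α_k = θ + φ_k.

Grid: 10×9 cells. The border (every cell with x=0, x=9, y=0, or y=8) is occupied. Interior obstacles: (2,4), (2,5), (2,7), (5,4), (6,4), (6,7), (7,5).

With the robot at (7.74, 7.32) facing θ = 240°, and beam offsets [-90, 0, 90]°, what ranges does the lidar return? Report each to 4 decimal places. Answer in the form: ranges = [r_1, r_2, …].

beam 1: φ=-90°, α=150°
  dir = (cos 150°, sin 150°) = (-0.8660, 0.5000); from cell (7,7)
  next x-line at t=0.8545, next y-line at t=1.3600; Δt_x=1.1547, Δt_y=2.0000
    x: enter (6,7) at t=0.8545 ← occupied
  → r_1 = 0.8545
beam 2: φ=0°, α=240°
  dir = (cos 240°, sin 240°) = (-0.5000, -0.8660); from cell (7,7)
  next x-line at t=1.4800, next y-line at t=0.3695; Δt_x=2.0000, Δt_y=1.1547
    y: enter (7,6) at t=0.3695
    x: enter (6,6) at t=1.4800
    y: enter (6,5) at t=1.5242
    y: enter (6,4) at t=2.6789 ← occupied
  → r_2 = 2.6789
beam 3: φ=90°, α=330°
  dir = (cos 330°, sin 330°) = (0.8660, -0.5000); from cell (7,7)
  next x-line at t=0.3002, next y-line at t=0.6400; Δt_x=1.1547, Δt_y=2.0000
    x: enter (8,7) at t=0.3002
    y: enter (8,6) at t=0.6400
    x: enter (9,6) at t=1.4549 ← occupied
  → r_3 = 1.4549

ranges = [0.8545, 2.6789, 1.4549]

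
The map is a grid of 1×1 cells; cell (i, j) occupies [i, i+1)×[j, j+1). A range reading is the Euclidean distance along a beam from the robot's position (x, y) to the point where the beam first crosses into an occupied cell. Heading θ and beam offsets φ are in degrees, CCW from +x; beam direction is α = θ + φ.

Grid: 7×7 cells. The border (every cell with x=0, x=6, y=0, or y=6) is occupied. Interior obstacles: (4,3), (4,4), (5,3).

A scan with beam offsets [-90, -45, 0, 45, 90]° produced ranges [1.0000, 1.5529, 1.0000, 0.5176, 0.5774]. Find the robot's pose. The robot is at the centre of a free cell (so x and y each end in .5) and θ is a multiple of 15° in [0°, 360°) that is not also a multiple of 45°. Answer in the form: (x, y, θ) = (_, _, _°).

(x, y, θ) = (5.5, 5.5, 300°)

Enumerate (i+0.5, j+0.5, θ) over the 22 free cells and 16 admissible headings. For each, cast all 5 beams and compare to the given ranges.
  (5.5, 5.5, 330°): beam 3 = 0.5774 ≠ 1.0000 ✗
  (2.5, 2.5, 15°): beam 1 = 1.5529 ≠ 1.0000 ✗
  (3.5, 2.5, 195°): beam 1 = 3.6235 ≠ 1.0000 ✗
  (2.5, 5.5, 60°): beam 1 = 1.7321 ≠ 1.0000 ✗
  …
  (5.5, 5.5, 300°): r_1=1.0000, r_2=1.5529, r_3=1.0000, r_4=0.5176, r_5=0.5774 — all match ✓
Only this pose fits every beam.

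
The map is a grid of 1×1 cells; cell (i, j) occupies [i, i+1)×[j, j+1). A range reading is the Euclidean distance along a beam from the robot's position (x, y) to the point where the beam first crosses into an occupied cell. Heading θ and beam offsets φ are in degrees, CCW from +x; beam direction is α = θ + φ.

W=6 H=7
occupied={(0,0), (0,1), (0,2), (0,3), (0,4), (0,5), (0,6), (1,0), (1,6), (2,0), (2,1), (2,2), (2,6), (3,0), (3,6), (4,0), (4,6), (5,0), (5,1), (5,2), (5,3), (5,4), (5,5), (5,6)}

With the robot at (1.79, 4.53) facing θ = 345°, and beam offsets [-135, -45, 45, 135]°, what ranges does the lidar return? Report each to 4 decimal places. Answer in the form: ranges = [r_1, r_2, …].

beam 1: φ=-135°, α=210°
  dir = (cos 210°, sin 210°) = (-0.8660, -0.5000); from cell (1,4)
  next x-line at t=0.9122, next y-line at t=1.0600; Δt_x=1.1547, Δt_y=2.0000
    x: enter (0,4) at t=0.9122 ← occupied
  → r_1 = 0.9122
beam 2: φ=-45°, α=300°
  dir = (cos 300°, sin 300°) = (0.5000, -0.8660); from cell (1,4)
  next x-line at t=0.4200, next y-line at t=0.6120; Δt_x=2.0000, Δt_y=1.1547
    x: enter (2,4) at t=0.4200
    y: enter (2,3) at t=0.6120
    y: enter (2,2) at t=1.7667 ← occupied
  → r_2 = 1.7667
beam 3: φ=45°, α=30°
  dir = (cos 30°, sin 30°) = (0.8660, 0.5000); from cell (1,4)
  next x-line at t=0.2425, next y-line at t=0.9400; Δt_x=1.1547, Δt_y=2.0000
    x: enter (2,4) at t=0.2425
    y: enter (2,5) at t=0.9400
    x: enter (3,5) at t=1.3972
    x: enter (4,5) at t=2.5519
    y: enter (4,6) at t=2.9400 ← occupied
  → r_3 = 2.9400
beam 4: φ=135°, α=120°
  dir = (cos 120°, sin 120°) = (-0.5000, 0.8660); from cell (1,4)
  next x-line at t=1.5800, next y-line at t=0.5427; Δt_x=2.0000, Δt_y=1.1547
    y: enter (1,5) at t=0.5427
    x: enter (0,5) at t=1.5800 ← occupied
  → r_4 = 1.5800

ranges = [0.9122, 1.7667, 2.9400, 1.5800]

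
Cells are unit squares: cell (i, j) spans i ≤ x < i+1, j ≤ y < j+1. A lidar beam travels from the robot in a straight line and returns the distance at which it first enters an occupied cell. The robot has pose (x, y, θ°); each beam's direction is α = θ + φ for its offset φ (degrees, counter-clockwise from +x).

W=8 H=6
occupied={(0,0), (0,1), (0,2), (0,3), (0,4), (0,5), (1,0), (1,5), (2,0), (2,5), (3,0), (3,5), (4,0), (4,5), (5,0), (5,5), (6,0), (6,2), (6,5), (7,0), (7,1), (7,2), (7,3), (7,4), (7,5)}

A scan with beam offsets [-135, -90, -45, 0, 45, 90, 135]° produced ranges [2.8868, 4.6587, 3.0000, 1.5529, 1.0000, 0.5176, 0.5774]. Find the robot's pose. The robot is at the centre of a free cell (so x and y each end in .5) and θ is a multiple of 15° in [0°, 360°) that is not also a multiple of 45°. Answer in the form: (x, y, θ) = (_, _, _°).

(x, y, θ) = (1.5, 3.5, 75°)

Enumerate (i+0.5, j+0.5, θ) over the 23 free cells and 16 admissible headings. For each, cast all 7 beams and compare to the given ranges.
  (1.5, 1.5, 60°): beam 1 = 0.5176 ≠ 2.8868 ✗
  (5.5, 2.5, 30°): beam 1 = 1.5529 ≠ 2.8868 ✗
  (3.5, 4.5, 60°): beam 1 = 3.6235 ≠ 2.8868 ✗
  (6.5, 1.5, 15°): beam 1 = 0.5774 ≠ 2.8868 ✗
  (1.5, 1.5, 330°): beam 1 = 0.5176 ≠ 2.8868 ✗
  …
  (1.5, 3.5, 75°): r_1=2.8868, r_2=4.6587, r_3=3.0000, r_4=1.5529, r_5=1.0000, r_6=0.5176, r_7=0.5774 — all match ✓
No second candidate reproduces the full scan.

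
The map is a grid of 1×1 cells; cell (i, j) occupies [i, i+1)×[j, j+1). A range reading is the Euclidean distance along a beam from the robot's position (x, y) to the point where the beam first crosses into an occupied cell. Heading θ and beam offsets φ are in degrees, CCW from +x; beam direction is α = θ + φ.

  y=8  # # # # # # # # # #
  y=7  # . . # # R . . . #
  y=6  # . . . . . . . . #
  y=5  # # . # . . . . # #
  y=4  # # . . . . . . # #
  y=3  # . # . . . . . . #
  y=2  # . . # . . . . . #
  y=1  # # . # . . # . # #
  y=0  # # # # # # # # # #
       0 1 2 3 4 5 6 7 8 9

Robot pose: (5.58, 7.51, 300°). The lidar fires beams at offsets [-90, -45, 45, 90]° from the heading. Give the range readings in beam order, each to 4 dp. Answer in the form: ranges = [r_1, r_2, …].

beam 1: φ=-90°, α=210°
  d=(-0.8660,-0.5000)  start (5,7)  tX=0.6697 tY=1.0200  stride 1/|dx|=1.1547 1/|dy|=2.0000
    cross x-line → (4,7), t=0.6697 (wall)
  → r_1 = 0.6697
beam 2: φ=-45°, α=255°
  d=(-0.2588,-0.9659)  start (5,7)  tX=2.2409 tY=0.5280  stride 1/|dx|=3.8637 1/|dy|=1.0353
    cross y-line → (5,6), t=0.5280
    cross y-line → (5,5), t=1.5633
    cross x-line → (4,5), t=2.2409
    cross y-line → (4,4), t=2.5985
    cross y-line → (4,3), t=3.6338
    cross y-line → (4,2), t=4.6691
    cross y-line → (4,1), t=5.7044
    cross x-line → (3,1), t=6.1047 (wall)
  → r_2 = 6.1047
beam 3: φ=45°, α=345°
  d=(0.9659,-0.2588)  start (5,7)  tX=0.4348 tY=1.9705  stride 1/|dx|=1.0353 1/|dy|=3.8637
    cross x-line → (6,7), t=0.4348
    cross x-line → (7,7), t=1.4701
    cross y-line → (7,6), t=1.9705
    cross x-line → (8,6), t=2.5054
    cross x-line → (9,6), t=3.5406 (wall)
  → r_3 = 3.5406
beam 4: φ=90°, α=30°
  d=(0.8660,0.5000)  start (5,7)  tX=0.4850 tY=0.9800  stride 1/|dx|=1.1547 1/|dy|=2.0000
    cross x-line → (6,7), t=0.4850
    cross y-line → (6,8), t=0.9800 (wall)
  → r_4 = 0.9800

ranges = [0.6697, 6.1047, 3.5406, 0.9800]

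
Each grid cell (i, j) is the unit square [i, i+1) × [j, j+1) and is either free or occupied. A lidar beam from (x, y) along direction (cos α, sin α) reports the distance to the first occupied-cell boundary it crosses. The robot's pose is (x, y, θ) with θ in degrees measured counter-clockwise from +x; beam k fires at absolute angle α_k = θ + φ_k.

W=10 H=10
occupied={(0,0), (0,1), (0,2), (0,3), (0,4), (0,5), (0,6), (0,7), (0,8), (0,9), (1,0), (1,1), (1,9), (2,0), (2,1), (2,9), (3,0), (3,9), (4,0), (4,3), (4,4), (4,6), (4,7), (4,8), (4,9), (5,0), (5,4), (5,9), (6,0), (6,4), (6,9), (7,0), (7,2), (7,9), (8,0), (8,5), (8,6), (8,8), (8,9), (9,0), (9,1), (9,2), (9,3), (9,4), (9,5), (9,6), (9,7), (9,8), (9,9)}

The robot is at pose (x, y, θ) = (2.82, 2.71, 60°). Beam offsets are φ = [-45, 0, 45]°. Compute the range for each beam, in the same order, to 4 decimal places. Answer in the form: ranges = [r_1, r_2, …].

ranges = [1.2216, 2.3600, 6.5119]

beam 1: φ=-45°, α=15°
  d=(0.9659,0.2588)  start (2,2)  tX=0.1863 tY=1.1205  stride 1/|dx|=1.0353 1/|dy|=3.8637
    cross x-line → (3,2), t=0.1863
    cross y-line → (3,3), t=1.1205
    cross x-line → (4,3), t=1.2216 (wall)
  → r_1 = 1.2216
beam 2: φ=0°, α=60°
  d=(0.5000,0.8660)  start (2,2)  tX=0.3600 tY=0.3349  stride 1/|dx|=2.0000 1/|dy|=1.1547
    cross y-line → (2,3), t=0.3349
    cross x-line → (3,3), t=0.3600
    cross y-line → (3,4), t=1.4896
    cross x-line → (4,4), t=2.3600 (wall)
  → r_2 = 2.3600
beam 3: φ=45°, α=105°
  d=(-0.2588,0.9659)  start (2,2)  tX=3.1682 tY=0.3002  stride 1/|dx|=3.8637 1/|dy|=1.0353
    cross y-line → (2,3), t=0.3002
    cross y-line → (2,4), t=1.3355
    cross y-line → (2,5), t=2.3708
    cross x-line → (1,5), t=3.1682
    cross y-line → (1,6), t=3.4061
    cross y-line → (1,7), t=4.4413
    cross y-line → (1,8), t=5.4766
    cross y-line → (1,9), t=6.5119 (wall)
  → r_3 = 6.5119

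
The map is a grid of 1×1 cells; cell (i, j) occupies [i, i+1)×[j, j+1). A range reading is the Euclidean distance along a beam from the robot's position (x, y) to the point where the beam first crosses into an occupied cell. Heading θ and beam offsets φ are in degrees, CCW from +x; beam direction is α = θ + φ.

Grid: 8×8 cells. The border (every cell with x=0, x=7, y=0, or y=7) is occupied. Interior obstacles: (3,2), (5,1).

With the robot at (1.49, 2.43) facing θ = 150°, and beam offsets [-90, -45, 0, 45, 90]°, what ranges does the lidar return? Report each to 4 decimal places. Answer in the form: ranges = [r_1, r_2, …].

beam 1: φ=-90°, α=60°
  cosα=0.5000 sinα=0.8660 | (1,2) | tMaxX 1.0200 tMaxY 0.6582 | tΔX 2.0000 tΔY 1.1547
    t=0.6582 [y] (1,3)
    t=1.0200 [x] (2,3)
    t=1.8129 [y] (2,4)
    t=2.9676 [y] (2,5)
    t=3.0200 [x] (3,5)
    t=4.1223 [y] (3,6)
    t=5.0200 [x] (4,6)
    t=5.2770 [y] (4,7) — stop
  → r_1 = 5.2770
beam 2: φ=-45°, α=105°
  cosα=-0.2588 sinα=0.9659 | (1,2) | tMaxX 1.8932 tMaxY 0.5901 | tΔX 3.8637 tΔY 1.0353
    t=0.5901 [y] (1,3)
    t=1.6254 [y] (1,4)
    t=1.8932 [x] (0,4) — stop
  → r_2 = 1.8932
beam 3: φ=0°, α=150°
  cosα=-0.8660 sinα=0.5000 | (1,2) | tMaxX 0.5658 tMaxY 1.1400 | tΔX 1.1547 tΔY 2.0000
    t=0.5658 [x] (0,2) — stop
  → r_3 = 0.5658
beam 4: φ=45°, α=195°
  cosα=-0.9659 sinα=-0.2588 | (1,2) | tMaxX 0.5073 tMaxY 1.6614 | tΔX 1.0353 tΔY 3.8637
    t=0.5073 [x] (0,2) — stop
  → r_4 = 0.5073
beam 5: φ=90°, α=240°
  cosα=-0.5000 sinα=-0.8660 | (1,2) | tMaxX 0.9800 tMaxY 0.4965 | tΔX 2.0000 tΔY 1.1547
    t=0.4965 [y] (1,1)
    t=0.9800 [x] (0,1) — stop
  → r_5 = 0.9800

ranges = [5.2770, 1.8932, 0.5658, 0.5073, 0.9800]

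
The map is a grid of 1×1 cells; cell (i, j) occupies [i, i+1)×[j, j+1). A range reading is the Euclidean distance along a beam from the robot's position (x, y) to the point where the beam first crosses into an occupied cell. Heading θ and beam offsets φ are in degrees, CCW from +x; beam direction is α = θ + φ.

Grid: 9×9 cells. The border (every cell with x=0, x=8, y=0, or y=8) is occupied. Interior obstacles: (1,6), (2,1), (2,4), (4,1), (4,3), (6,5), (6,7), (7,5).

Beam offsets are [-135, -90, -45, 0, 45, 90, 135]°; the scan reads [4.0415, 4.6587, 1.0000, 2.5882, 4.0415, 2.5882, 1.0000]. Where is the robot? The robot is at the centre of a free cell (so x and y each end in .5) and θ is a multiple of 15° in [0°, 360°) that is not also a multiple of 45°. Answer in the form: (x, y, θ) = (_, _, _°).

The pose lattice has 41·16 = 656 candidates. Test each by forward raycasting.
  (6.5, 1.5, 195°): beam 1 = 3.0000 ≠ 4.0415 ✗
  (1.5, 3.5, 105°): beam 1 = 3.0000 ≠ 4.0415 ✗
  (3.5, 2.5, 165°): beam 1 = 1.0000 ≠ 4.0415 ✗
  …
  (5.5, 4.5, 255°): r_1=4.0415, r_2=4.6587, r_3=1.0000, r_4=2.5882, r_5=4.0415, r_6=2.5882, r_7=1.0000 — all match ✓
Only this pose fits every beam.

(x, y, θ) = (5.5, 4.5, 255°)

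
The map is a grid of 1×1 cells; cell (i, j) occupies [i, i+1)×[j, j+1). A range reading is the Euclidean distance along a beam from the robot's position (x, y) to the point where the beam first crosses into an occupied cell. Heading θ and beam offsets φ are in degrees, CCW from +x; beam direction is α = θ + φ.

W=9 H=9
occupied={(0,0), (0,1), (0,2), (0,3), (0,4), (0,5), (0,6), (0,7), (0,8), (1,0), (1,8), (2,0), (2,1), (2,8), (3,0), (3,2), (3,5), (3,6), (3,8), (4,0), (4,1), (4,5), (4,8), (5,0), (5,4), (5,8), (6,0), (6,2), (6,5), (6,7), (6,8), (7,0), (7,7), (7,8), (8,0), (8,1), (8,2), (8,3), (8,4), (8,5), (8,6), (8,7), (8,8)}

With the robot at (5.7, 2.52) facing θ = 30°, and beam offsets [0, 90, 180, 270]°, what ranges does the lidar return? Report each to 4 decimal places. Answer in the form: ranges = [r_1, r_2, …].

ranges = [0.3464, 2.8637, 1.0400, 0.6000]

beam 1: φ=0°, α=30°
  direction (0.8660, 0.5000); cell (5,2); t to first gridline: x 0.3464, y 0.9600 (then +1.1547 / +2.0000)
    (6,2) via x @ 0.3464  # hit
  → r_1 = 0.3464
beam 2: φ=90°, α=120°
  direction (-0.5000, 0.8660); cell (5,2); t to first gridline: x 1.4000, y 0.5543 (then +2.0000 / +1.1547)
    (5,3) via y @ 0.5543
    (4,3) via x @ 1.4000
    (4,4) via y @ 1.7090
    (4,5) via y @ 2.8637  # hit
  → r_2 = 2.8637
beam 3: φ=180°, α=210°
  direction (-0.8660, -0.5000); cell (5,2); t to first gridline: x 0.8083, y 1.0400 (then +1.1547 / +2.0000)
    (4,2) via x @ 0.8083
    (4,1) via y @ 1.0400  # hit
  → r_3 = 1.0400
beam 4: φ=270°, α=300°
  direction (0.5000, -0.8660); cell (5,2); t to first gridline: x 0.6000, y 0.6004 (then +2.0000 / +1.1547)
    (6,2) via x @ 0.6000  # hit
  → r_4 = 0.6000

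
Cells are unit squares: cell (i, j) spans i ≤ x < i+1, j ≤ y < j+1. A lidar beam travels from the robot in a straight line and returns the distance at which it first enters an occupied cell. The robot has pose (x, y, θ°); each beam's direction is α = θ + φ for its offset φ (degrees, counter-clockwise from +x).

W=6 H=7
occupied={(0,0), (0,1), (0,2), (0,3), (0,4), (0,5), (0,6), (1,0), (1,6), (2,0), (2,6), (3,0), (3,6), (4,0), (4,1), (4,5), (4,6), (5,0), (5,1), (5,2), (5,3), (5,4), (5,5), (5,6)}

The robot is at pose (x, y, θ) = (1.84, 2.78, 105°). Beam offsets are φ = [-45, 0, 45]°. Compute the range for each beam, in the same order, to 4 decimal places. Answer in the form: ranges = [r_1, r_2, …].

beam 1: φ=-45°, α=60°
  direction (0.5000, 0.8660); cell (1,2); t to first gridline: x 0.3200, y 0.2540 (then +2.0000 / +1.1547)
    (1,3) via y @ 0.2540
    (2,3) via x @ 0.3200
    (2,4) via y @ 1.4087
    (3,4) via x @ 2.3200
    (3,5) via y @ 2.5634
    (3,6) via y @ 3.7181  # hit
  → r_1 = 3.7181
beam 2: φ=0°, α=105°
  direction (-0.2588, 0.9659); cell (1,2); t to first gridline: x 3.2455, y 0.2278 (then +3.8637 / +1.0353)
    (1,3) via y @ 0.2278
    (1,4) via y @ 1.2630
    (1,5) via y @ 2.2983
    (0,5) via x @ 3.2455  # hit
  → r_2 = 3.2455
beam 3: φ=45°, α=150°
  direction (-0.8660, 0.5000); cell (1,2); t to first gridline: x 0.9699, y 0.4400 (then +1.1547 / +2.0000)
    (1,3) via y @ 0.4400
    (0,3) via x @ 0.9699  # hit
  → r_3 = 0.9699

ranges = [3.7181, 3.2455, 0.9699]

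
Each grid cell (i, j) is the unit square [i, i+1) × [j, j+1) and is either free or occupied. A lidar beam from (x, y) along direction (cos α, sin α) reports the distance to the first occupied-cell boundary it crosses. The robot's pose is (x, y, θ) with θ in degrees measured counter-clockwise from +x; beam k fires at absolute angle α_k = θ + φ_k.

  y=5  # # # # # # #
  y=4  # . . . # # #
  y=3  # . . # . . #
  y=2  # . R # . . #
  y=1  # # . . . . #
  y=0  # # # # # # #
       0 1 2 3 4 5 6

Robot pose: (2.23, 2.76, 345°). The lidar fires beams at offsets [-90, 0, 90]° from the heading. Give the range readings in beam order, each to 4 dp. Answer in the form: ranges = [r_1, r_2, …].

beam 1: φ=-90°, α=255°
  cosα=-0.2588 sinα=-0.9659 | (2,2) | tMaxX 0.8887 tMaxY 0.7868 | tΔX 3.8637 tΔY 1.0353
    t=0.7868 [y] (2,1)
    t=0.8887 [x] (1,1) — stop
  → r_1 = 0.8887
beam 2: φ=0°, α=345°
  cosα=0.9659 sinα=-0.2588 | (2,2) | tMaxX 0.7972 tMaxY 2.9364 | tΔX 1.0353 tΔY 3.8637
    t=0.7972 [x] (3,2) — stop
  → r_2 = 0.7972
beam 3: φ=90°, α=75°
  cosα=0.2588 sinα=0.9659 | (2,2) | tMaxX 2.9751 tMaxY 0.2485 | tΔX 3.8637 tΔY 1.0353
    t=0.2485 [y] (2,3)
    t=1.2837 [y] (2,4)
    t=2.3190 [y] (2,5) — stop
  → r_3 = 2.3190

ranges = [0.8887, 0.7972, 2.3190]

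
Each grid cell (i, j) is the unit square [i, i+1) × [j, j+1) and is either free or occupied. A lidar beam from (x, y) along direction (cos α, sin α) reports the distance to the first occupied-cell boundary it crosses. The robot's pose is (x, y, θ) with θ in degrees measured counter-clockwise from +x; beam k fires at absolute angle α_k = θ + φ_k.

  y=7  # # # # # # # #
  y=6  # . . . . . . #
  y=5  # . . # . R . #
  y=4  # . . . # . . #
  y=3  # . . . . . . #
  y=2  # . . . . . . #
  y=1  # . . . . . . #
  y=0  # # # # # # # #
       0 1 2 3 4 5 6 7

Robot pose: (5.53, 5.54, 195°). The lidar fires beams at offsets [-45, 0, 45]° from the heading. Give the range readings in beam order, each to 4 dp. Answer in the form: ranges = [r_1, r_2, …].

ranges = [2.9200, 1.5840, 1.0600]

beam 1: φ=-45°, α=150°
  direction (-0.8660, 0.5000); cell (5,5); t to first gridline: x 0.6120, y 0.9200 (then +1.1547 / +2.0000)
    (4,5) via x @ 0.6120
    (4,6) via y @ 0.9200
    (3,6) via x @ 1.7667
    (3,7) via y @ 2.9200  # hit
  → r_1 = 2.9200
beam 2: φ=0°, α=195°
  direction (-0.9659, -0.2588); cell (5,5); t to first gridline: x 0.5487, y 2.0864 (then +1.0353 / +3.8637)
    (4,5) via x @ 0.5487
    (3,5) via x @ 1.5840  # hit
  → r_2 = 1.5840
beam 3: φ=45°, α=240°
  direction (-0.5000, -0.8660); cell (5,5); t to first gridline: x 1.0600, y 0.6235 (then +2.0000 / +1.1547)
    (5,4) via y @ 0.6235
    (4,4) via x @ 1.0600  # hit
  → r_3 = 1.0600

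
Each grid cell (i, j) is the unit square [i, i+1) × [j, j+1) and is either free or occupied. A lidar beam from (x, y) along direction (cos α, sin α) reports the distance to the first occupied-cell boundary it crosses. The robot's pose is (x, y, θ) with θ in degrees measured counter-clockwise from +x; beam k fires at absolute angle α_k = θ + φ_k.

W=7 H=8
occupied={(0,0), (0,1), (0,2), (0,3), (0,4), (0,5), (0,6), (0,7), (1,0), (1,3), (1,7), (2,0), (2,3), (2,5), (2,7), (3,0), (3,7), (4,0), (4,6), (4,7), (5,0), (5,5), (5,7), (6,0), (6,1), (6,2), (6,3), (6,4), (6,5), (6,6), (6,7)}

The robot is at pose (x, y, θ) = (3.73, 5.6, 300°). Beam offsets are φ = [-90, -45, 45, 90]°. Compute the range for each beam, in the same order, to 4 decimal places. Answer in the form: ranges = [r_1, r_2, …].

beam 1: φ=-90°, α=210°
  direction (-0.8660, -0.5000); cell (3,5); t to first gridline: x 0.8429, y 1.2000 (then +1.1547 / +2.0000)
    (2,5) via x @ 0.8429  # hit
  → r_1 = 0.8429
beam 2: φ=-45°, α=255°
  direction (-0.2588, -0.9659); cell (3,5); t to first gridline: x 2.8205, y 0.6212 (then +3.8637 / +1.0353)
    (3,4) via y @ 0.6212
    (3,3) via y @ 1.6564
    (3,2) via y @ 2.6917
    (2,2) via x @ 2.8205
    (2,1) via y @ 3.7270
    (2,0) via y @ 4.7623  # hit
  → r_2 = 4.7623
beam 3: φ=45°, α=345°
  direction (0.9659, -0.2588); cell (3,5); t to first gridline: x 0.2795, y 2.3182 (then +1.0353 / +3.8637)
    (4,5) via x @ 0.2795
    (5,5) via x @ 1.3148  # hit
  → r_3 = 1.3148
beam 4: φ=90°, α=30°
  direction (0.8660, 0.5000); cell (3,5); t to first gridline: x 0.3118, y 0.8000 (then +1.1547 / +2.0000)
    (4,5) via x @ 0.3118
    (4,6) via y @ 0.8000  # hit
  → r_4 = 0.8000

ranges = [0.8429, 4.7623, 1.3148, 0.8000]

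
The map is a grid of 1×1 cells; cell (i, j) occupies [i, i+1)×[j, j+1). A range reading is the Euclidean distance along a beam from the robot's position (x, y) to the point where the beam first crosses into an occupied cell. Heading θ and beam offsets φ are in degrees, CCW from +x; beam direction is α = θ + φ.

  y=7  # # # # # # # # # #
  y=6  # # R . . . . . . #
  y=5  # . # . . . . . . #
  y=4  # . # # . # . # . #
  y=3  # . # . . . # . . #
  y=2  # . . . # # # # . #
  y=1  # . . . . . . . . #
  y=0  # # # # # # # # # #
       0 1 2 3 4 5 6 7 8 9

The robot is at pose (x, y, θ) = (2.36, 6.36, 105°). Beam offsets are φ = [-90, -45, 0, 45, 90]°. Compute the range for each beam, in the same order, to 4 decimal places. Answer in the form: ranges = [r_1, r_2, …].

beam 1: φ=-90°, α=15°
  d=(0.9659,0.2588)  start (2,6)  tX=0.6626 tY=2.4728  stride 1/|dx|=1.0353 1/|dy|=3.8637
    cross x-line → (3,6), t=0.6626
    cross x-line → (4,6), t=1.6979
    cross y-line → (4,7), t=2.4728 (wall)
  → r_1 = 2.4728
beam 2: φ=-45°, α=60°
  d=(0.5000,0.8660)  start (2,6)  tX=1.2800 tY=0.7390  stride 1/|dx|=2.0000 1/|dy|=1.1547
    cross y-line → (2,7), t=0.7390 (wall)
  → r_2 = 0.7390
beam 3: φ=0°, α=105°
  d=(-0.2588,0.9659)  start (2,6)  tX=1.3909 tY=0.6626  stride 1/|dx|=3.8637 1/|dy|=1.0353
    cross y-line → (2,7), t=0.6626 (wall)
  → r_3 = 0.6626
beam 4: φ=45°, α=150°
  d=(-0.8660,0.5000)  start (2,6)  tX=0.4157 tY=1.2800  stride 1/|dx|=1.1547 1/|dy|=2.0000
    cross x-line → (1,6), t=0.4157 (wall)
  → r_4 = 0.4157
beam 5: φ=90°, α=195°
  d=(-0.9659,-0.2588)  start (2,6)  tX=0.3727 tY=1.3909  stride 1/|dx|=1.0353 1/|dy|=3.8637
    cross x-line → (1,6), t=0.3727 (wall)
  → r_5 = 0.3727

ranges = [2.4728, 0.7390, 0.6626, 0.4157, 0.3727]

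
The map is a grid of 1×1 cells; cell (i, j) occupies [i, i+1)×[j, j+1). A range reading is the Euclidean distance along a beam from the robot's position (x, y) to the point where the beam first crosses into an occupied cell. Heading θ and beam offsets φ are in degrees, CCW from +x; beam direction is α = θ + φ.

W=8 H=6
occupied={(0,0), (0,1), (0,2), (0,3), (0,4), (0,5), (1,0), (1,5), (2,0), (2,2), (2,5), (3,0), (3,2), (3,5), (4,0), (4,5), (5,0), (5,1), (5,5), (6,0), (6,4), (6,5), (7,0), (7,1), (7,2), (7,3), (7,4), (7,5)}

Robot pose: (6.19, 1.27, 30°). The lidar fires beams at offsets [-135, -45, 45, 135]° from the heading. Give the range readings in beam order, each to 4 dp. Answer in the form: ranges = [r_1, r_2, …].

beam 1: φ=-135°, α=255°
  d=(-0.2588,-0.9659)  start (6,1)  tX=0.7341 tY=0.2795  stride 1/|dx|=3.8637 1/|dy|=1.0353
    cross y-line → (6,0), t=0.2795 (wall)
  → r_1 = 0.2795
beam 2: φ=-45°, α=345°
  d=(0.9659,-0.2588)  start (6,1)  tX=0.8386 tY=1.0432  stride 1/|dx|=1.0353 1/|dy|=3.8637
    cross x-line → (7,1), t=0.8386 (wall)
  → r_2 = 0.8386
beam 3: φ=45°, α=75°
  d=(0.2588,0.9659)  start (6,1)  tX=3.1296 tY=0.7558  stride 1/|dx|=3.8637 1/|dy|=1.0353
    cross y-line → (6,2), t=0.7558
    cross y-line → (6,3), t=1.7910
    cross y-line → (6,4), t=2.8263 (wall)
  → r_3 = 2.8263
beam 4: φ=135°, α=165°
  d=(-0.9659,0.2588)  start (6,1)  tX=0.1967 tY=2.8205  stride 1/|dx|=1.0353 1/|dy|=3.8637
    cross x-line → (5,1), t=0.1967 (wall)
  → r_4 = 0.1967

ranges = [0.2795, 0.8386, 2.8263, 0.1967]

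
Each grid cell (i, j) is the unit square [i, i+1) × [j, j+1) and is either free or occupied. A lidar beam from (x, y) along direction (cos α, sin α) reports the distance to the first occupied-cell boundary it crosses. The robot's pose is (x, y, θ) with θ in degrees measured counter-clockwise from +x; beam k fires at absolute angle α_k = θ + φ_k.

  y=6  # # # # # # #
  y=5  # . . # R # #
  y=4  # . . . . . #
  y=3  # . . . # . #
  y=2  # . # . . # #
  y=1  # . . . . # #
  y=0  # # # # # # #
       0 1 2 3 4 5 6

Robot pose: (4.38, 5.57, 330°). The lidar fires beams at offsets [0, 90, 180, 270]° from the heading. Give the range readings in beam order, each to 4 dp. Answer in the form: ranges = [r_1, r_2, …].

ranges = [0.7159, 0.4965, 0.4388, 2.9676]

beam 1: φ=0°, α=330°
  d=(0.8660,-0.5000)  start (4,5)  tX=0.7159 tY=1.1400  stride 1/|dx|=1.1547 1/|dy|=2.0000
    cross x-line → (5,5), t=0.7159 (wall)
  → r_1 = 0.7159
beam 2: φ=90°, α=60°
  d=(0.5000,0.8660)  start (4,5)  tX=1.2400 tY=0.4965  stride 1/|dx|=2.0000 1/|dy|=1.1547
    cross y-line → (4,6), t=0.4965 (wall)
  → r_2 = 0.4965
beam 3: φ=180°, α=150°
  d=(-0.8660,0.5000)  start (4,5)  tX=0.4388 tY=0.8600  stride 1/|dx|=1.1547 1/|dy|=2.0000
    cross x-line → (3,5), t=0.4388 (wall)
  → r_3 = 0.4388
beam 4: φ=270°, α=240°
  d=(-0.5000,-0.8660)  start (4,5)  tX=0.7600 tY=0.6582  stride 1/|dx|=2.0000 1/|dy|=1.1547
    cross y-line → (4,4), t=0.6582
    cross x-line → (3,4), t=0.7600
    cross y-line → (3,3), t=1.8129
    cross x-line → (2,3), t=2.7600
    cross y-line → (2,2), t=2.9676 (wall)
  → r_4 = 2.9676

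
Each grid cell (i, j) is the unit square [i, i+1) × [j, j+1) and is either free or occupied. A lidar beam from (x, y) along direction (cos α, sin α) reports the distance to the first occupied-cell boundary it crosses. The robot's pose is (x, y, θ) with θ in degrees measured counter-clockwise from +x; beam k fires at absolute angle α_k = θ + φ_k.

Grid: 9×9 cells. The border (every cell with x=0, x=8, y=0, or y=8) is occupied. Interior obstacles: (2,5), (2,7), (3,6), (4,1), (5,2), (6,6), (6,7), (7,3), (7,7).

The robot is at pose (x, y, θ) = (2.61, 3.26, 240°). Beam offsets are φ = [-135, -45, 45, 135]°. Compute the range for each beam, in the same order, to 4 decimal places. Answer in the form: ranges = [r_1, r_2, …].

beam 1: φ=-135°, α=105°
  d=(-0.2588,0.9659)  start (2,3)  tX=2.3569 tY=0.7661  stride 1/|dx|=3.8637 1/|dy|=1.0353
    cross y-line → (2,4), t=0.7661
    cross y-line → (2,5), t=1.8014 (wall)
  → r_1 = 1.8014
beam 2: φ=-45°, α=195°
  d=(-0.9659,-0.2588)  start (2,3)  tX=0.6315 tY=1.0046  stride 1/|dx|=1.0353 1/|dy|=3.8637
    cross x-line → (1,3), t=0.6315
    cross y-line → (1,2), t=1.0046
    cross x-line → (0,2), t=1.6668 (wall)
  → r_2 = 1.6668
beam 3: φ=45°, α=285°
  d=(0.2588,-0.9659)  start (2,3)  tX=1.5068 tY=0.2692  stride 1/|dx|=3.8637 1/|dy|=1.0353
    cross y-line → (2,2), t=0.2692
    cross y-line → (2,1), t=1.3044
    cross x-line → (3,1), t=1.5068
    cross y-line → (3,0), t=2.3397 (wall)
  → r_3 = 2.3397
beam 4: φ=135°, α=15°
  d=(0.9659,0.2588)  start (2,3)  tX=0.4038 tY=2.8591  stride 1/|dx|=1.0353 1/|dy|=3.8637
    cross x-line → (3,3), t=0.4038
    cross x-line → (4,3), t=1.4390
    cross x-line → (5,3), t=2.4743
    cross y-line → (5,4), t=2.8591
    cross x-line → (6,4), t=3.5096
    cross x-line → (7,4), t=4.5449
    cross x-line → (8,4), t=5.5801 (wall)
  → r_4 = 5.5801

ranges = [1.8014, 1.6668, 2.3397, 5.5801]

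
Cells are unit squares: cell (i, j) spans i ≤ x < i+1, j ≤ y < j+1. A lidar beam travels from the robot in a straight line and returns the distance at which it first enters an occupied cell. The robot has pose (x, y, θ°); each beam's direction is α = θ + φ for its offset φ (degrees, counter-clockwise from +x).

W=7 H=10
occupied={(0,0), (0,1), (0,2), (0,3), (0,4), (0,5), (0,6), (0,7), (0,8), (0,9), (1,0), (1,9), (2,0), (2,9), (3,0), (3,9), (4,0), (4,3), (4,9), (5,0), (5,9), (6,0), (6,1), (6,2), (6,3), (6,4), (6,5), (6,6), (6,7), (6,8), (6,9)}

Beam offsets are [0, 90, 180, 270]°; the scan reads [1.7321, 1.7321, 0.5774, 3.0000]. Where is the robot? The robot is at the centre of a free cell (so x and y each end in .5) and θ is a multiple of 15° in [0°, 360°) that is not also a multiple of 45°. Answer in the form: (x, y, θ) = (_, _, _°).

(x, y, θ) = (4.5, 2.5, 300°)

The pose lattice has 39·16 = 624 candidates. Test each by forward raycasting.
  (1.5, 6.5, 255°): beam 1 = 1.9319 ≠ 1.7321 ✗
  (2.5, 3.5, 330°): beam 1 = 4.0415 ≠ 1.7321 ✗
  (5.5, 1.5, 330°): beam 1 = 0.5774 ≠ 1.7321 ✗
  (4.5, 7.5, 105°): beam 1 = 1.5529 ≠ 1.7321 ✗
  …
  (4.5, 2.5, 300°): r_1=1.7321, r_2=1.7321, r_3=0.5774, r_4=3.0000 — all match ✓
Unique over the lattice → pose = (4.5, 2.5, 300°).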